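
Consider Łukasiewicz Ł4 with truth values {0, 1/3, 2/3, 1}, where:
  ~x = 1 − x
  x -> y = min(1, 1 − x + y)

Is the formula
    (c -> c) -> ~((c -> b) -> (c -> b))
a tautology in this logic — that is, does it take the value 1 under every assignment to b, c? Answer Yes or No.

No

Counterexample: take b = 0, c = 0.
c -> c = 0 -> 0 = 1
c -> b = 0 -> 0 = 1
c -> b = 0 -> 0 = 1
(c -> b) -> (c -> b) = 1 -> 1 = 1
~((c -> b) -> (c -> b)) = ~1 = 0
(c -> c) -> ~((c -> b) -> (c -> b)) = 1 -> 0 = 0
This gives 0 ≠ 1.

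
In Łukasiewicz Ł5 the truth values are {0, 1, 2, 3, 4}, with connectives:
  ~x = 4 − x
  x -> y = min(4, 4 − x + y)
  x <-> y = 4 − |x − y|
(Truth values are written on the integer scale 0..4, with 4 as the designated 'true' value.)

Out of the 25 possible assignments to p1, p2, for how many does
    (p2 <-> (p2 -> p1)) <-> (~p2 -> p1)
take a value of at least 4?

value 4: 4 assignments (counts)
value 3: 8 assignments
value 2: 7 assignments
value 1: 4 assignments
value 0: 2 assignments
So 4 of the 25 assignments meet the threshold.

4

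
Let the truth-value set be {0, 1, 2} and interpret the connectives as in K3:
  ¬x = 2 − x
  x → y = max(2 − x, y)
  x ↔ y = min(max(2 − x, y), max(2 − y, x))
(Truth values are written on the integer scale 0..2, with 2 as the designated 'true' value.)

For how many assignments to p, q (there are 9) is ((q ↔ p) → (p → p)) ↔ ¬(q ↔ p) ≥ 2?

p = 0, q = 0 ↦ 0  <
p = 0, q = 1 ↦ 1  <
p = 0, q = 2 ↦ 2  ≥
p = 1, q = 0 ↦ 1  <
p = 1, q = 1 ↦ 1  <
p = 1, q = 2 ↦ 1  <
p = 2, q = 0 ↦ 2  ≥
p = 2, q = 1 ↦ 1  <
p = 2, q = 2 ↦ 0  <
So 2 of the 9 assignments meet the threshold.

2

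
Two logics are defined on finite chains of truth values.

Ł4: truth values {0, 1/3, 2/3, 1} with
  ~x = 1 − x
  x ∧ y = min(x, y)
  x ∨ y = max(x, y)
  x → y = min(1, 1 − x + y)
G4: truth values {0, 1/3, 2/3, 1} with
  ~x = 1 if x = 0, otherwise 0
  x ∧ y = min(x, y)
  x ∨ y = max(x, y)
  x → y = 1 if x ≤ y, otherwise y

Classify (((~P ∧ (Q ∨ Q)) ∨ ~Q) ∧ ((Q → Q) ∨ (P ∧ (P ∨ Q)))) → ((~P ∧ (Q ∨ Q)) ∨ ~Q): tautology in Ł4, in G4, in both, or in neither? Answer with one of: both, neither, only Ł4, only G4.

In Ł4: every assignment gives 1 — tautology.
In G4: every assignment gives 1 — tautology.

both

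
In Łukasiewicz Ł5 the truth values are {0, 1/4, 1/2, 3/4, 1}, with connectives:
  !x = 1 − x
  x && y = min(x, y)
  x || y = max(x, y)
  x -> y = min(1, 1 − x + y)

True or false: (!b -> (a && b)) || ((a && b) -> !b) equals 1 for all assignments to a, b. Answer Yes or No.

Yes

At a = 0, b = 1/2, for instance:
!b = !1/2 = 1/2
a && b = 0 && 1/2 = 0
!b -> (a && b) = 1/2 -> 0 = 1/2
(a && b) -> !b = 0 -> 1/2 = 1
(!b -> (a && b)) || ((a && b) -> !b) = 1/2 || 1 = 1
and checking the remaining 24 assignments likewise gives ≥ 1 in every case.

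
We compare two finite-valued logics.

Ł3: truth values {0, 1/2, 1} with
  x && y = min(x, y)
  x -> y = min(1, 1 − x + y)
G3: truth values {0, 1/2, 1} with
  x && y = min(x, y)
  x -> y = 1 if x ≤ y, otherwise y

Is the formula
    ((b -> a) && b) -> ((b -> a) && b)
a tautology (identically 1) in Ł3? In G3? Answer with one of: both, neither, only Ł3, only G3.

both

In Ł3: every assignment gives 1 — tautology.
In G3: every assignment gives 1 — tautology.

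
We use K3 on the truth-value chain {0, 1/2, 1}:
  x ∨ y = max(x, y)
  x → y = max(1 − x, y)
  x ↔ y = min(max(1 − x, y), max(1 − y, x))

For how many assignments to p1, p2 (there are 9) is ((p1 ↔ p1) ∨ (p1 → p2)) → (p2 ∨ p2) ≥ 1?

p1 = 0, p2 = 0 ↦ 0  <
p1 = 0, p2 = 1/2 ↦ 1/2  <
p1 = 0, p2 = 1 ↦ 1  ≥
p1 = 1/2, p2 = 0 ↦ 1/2  <
p1 = 1/2, p2 = 1/2 ↦ 1/2  <
p1 = 1/2, p2 = 1 ↦ 1  ≥
p1 = 1, p2 = 0 ↦ 0  <
p1 = 1, p2 = 1/2 ↦ 1/2  <
p1 = 1, p2 = 1 ↦ 1  ≥
So 3 of the 9 assignments meet the threshold.

3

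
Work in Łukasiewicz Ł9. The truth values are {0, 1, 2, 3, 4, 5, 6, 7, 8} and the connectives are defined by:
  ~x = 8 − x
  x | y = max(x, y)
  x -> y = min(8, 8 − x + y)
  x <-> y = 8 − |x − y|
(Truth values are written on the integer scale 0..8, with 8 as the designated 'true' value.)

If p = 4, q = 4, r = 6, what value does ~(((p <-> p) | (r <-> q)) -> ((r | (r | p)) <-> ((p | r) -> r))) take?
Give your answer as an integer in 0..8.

p <-> p = 4 <-> 4 = 8
r <-> q = 6 <-> 4 = 6
(p <-> p) | (r <-> q) = 8 | 6 = 8
r | p = 6 | 4 = 6
r | (r | p) = 6 | 6 = 6
p | r = 4 | 6 = 6
(p | r) -> r = 6 -> 6 = 8
(r | (r | p)) <-> ((p | r) -> r) = 6 <-> 8 = 6
((p <-> p) | (r <-> q)) -> ((r | (r | p)) <-> ((p | r) -> r)) = 8 -> 6 = 6
~(((p <-> p) | (r <-> q)) -> ((r | (r | p)) <-> ((p | r) -> r))) = ~6 = 2

2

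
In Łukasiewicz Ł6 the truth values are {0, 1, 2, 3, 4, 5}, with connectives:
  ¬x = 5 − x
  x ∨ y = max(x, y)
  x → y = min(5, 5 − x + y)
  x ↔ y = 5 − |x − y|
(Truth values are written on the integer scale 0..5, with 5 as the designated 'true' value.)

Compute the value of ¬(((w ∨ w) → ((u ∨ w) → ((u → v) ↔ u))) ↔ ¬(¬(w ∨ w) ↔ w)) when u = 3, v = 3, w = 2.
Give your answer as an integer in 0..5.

w ∨ w = 2 ∨ 2 = 2
u ∨ w = 3 ∨ 2 = 3
u → v = 3 → 3 = 5
(u → v) ↔ u = 5 ↔ 3 = 3
(u ∨ w) → ((u → v) ↔ u) = 3 → 3 = 5
(w ∨ w) → ((u ∨ w) → ((u → v) ↔ u)) = 2 → 5 = 5
w ∨ w = 2 ∨ 2 = 2
¬(w ∨ w) = ¬2 = 3
¬(w ∨ w) ↔ w = 3 ↔ 2 = 4
¬(¬(w ∨ w) ↔ w) = ¬4 = 1
((w ∨ w) → ((u ∨ w) → ((u → v) ↔ u))) ↔ ¬(¬(w ∨ w) ↔ w) = 5 ↔ 1 = 1
¬(((w ∨ w) → ((u ∨ w) → ((u → v) ↔ u))) ↔ ¬(¬(w ∨ w) ↔ w)) = ¬1 = 4

4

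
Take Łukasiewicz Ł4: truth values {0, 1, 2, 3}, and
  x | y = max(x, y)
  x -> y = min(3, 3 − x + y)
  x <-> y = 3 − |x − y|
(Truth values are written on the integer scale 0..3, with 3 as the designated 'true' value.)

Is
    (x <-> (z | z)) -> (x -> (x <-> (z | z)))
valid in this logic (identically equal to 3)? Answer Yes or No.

Yes

x = 0, z = 0 ↦ 3
x = 0, z = 1 ↦ 3
x = 0, z = 2 ↦ 3
x = 0, z = 3 ↦ 3
x = 1, z = 0 ↦ 3
x = 1, z = 1 ↦ 3
x = 1, z = 2 ↦ 3
x = 1, z = 3 ↦ 3
x = 2, z = 0 ↦ 3
x = 2, z = 1 ↦ 3
x = 2, z = 2 ↦ 3
x = 2, z = 3 ↦ 3
x = 3, z = 0 ↦ 3
x = 3, z = 1 ↦ 3
x = 3, z = 2 ↦ 3
x = 3, z = 3 ↦ 3
Every assignment gives a value ≥ 3.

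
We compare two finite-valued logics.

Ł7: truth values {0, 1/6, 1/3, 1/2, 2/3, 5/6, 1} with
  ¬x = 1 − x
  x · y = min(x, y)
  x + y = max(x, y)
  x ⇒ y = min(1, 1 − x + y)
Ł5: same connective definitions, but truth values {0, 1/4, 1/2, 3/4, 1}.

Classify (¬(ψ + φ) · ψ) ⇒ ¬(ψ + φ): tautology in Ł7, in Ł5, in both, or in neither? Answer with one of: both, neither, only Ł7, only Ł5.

In Ł7: every assignment gives 1 — tautology.
In Ł5: every assignment gives 1 — tautology.

both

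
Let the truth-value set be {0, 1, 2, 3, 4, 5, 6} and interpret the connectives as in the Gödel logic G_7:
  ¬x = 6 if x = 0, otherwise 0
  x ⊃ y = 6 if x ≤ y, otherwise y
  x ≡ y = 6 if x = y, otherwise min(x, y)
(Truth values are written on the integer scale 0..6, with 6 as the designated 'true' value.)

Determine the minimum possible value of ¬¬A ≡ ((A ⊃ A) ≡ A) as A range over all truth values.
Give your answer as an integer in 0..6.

Take A = 1:
¬A = ¬1 = 0
¬¬A = ¬0 = 6
A ⊃ A = 1 ⊃ 1 = 6
(A ⊃ A) ≡ A = 6 ≡ 1 = 1
¬¬A ≡ ((A ⊃ A) ≡ A) = 6 ≡ 1 = 1
No assignment yields a value below 1, so this is the minimum.

1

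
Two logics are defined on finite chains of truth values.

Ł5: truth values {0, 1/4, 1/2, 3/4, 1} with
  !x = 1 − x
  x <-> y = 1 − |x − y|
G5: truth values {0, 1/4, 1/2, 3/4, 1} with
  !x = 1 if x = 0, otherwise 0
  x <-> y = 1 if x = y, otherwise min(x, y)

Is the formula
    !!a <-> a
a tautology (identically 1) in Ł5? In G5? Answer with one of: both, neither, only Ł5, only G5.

In Ł5: every assignment gives 1 — tautology.
In G5: at a = 1/4 the value is 1/4 — not a tautology.

only Ł5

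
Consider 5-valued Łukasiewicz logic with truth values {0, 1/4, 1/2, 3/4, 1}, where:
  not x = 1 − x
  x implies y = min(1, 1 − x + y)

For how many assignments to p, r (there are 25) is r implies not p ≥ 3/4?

19

value 1: 15 assignments (counts)
value 3/4: 4 assignments (counts)
value 1/2: 3 assignments
value 1/4: 2 assignments
value 0: 1 assignment
So 19 of the 25 assignments meet the threshold.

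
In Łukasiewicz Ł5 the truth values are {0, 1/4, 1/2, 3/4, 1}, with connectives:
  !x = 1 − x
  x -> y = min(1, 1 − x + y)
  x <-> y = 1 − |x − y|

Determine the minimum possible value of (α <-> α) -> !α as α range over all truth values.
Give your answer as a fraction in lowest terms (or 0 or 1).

0

Take α = 1:
α <-> α = 1 <-> 1 = 1
!α = !1 = 0
(α <-> α) -> !α = 1 -> 0 = 0
No assignment yields a value below 0, so this is the minimum.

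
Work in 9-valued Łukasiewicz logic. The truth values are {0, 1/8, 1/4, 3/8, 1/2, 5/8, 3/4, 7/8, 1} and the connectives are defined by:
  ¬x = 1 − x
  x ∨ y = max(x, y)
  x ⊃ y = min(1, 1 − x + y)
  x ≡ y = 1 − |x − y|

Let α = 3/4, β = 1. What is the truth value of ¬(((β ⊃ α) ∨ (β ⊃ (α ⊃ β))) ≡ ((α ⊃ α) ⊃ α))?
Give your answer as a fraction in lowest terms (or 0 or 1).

1/4

β ⊃ α = 1 ⊃ 3/4 = 3/4
α ⊃ β = 3/4 ⊃ 1 = 1
β ⊃ (α ⊃ β) = 1 ⊃ 1 = 1
(β ⊃ α) ∨ (β ⊃ (α ⊃ β)) = 3/4 ∨ 1 = 1
α ⊃ α = 3/4 ⊃ 3/4 = 1
(α ⊃ α) ⊃ α = 1 ⊃ 3/4 = 3/4
((β ⊃ α) ∨ (β ⊃ (α ⊃ β))) ≡ ((α ⊃ α) ⊃ α) = 1 ≡ 3/4 = 3/4
¬(((β ⊃ α) ∨ (β ⊃ (α ⊃ β))) ≡ ((α ⊃ α) ⊃ α)) = ¬3/4 = 1/4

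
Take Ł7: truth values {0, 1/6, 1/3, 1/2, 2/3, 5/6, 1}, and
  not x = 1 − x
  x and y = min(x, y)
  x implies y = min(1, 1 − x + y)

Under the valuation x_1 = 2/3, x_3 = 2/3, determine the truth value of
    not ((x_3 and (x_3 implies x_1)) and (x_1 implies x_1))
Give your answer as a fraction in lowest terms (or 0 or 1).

1/3

x_3 implies x_1 = 2/3 implies 2/3 = 1
x_3 and (x_3 implies x_1) = 2/3 and 1 = 2/3
x_1 implies x_1 = 2/3 implies 2/3 = 1
(x_3 and (x_3 implies x_1)) and (x_1 implies x_1) = 2/3 and 1 = 2/3
not ((x_3 and (x_3 implies x_1)) and (x_1 implies x_1)) = not 2/3 = 1/3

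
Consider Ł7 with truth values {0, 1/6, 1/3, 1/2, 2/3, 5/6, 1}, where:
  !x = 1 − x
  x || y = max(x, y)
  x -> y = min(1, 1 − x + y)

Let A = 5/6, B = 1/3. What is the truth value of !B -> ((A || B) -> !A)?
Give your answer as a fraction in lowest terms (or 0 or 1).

!B = !1/3 = 2/3
A || B = 5/6 || 1/3 = 5/6
!A = !5/6 = 1/6
(A || B) -> !A = 5/6 -> 1/6 = 1/3
!B -> ((A || B) -> !A) = 2/3 -> 1/3 = 2/3

2/3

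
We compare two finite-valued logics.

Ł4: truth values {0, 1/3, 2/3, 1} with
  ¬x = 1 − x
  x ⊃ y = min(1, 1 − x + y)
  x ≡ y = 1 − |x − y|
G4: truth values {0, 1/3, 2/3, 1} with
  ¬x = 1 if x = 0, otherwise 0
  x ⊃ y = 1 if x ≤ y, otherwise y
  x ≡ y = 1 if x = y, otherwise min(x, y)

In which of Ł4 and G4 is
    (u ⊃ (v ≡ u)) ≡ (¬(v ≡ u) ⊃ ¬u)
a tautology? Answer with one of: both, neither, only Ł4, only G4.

In Ł4: every assignment gives 1 — tautology.
In G4: at u = 2/3, v = 1/3 the value is 1/3 — not a tautology.

only Ł4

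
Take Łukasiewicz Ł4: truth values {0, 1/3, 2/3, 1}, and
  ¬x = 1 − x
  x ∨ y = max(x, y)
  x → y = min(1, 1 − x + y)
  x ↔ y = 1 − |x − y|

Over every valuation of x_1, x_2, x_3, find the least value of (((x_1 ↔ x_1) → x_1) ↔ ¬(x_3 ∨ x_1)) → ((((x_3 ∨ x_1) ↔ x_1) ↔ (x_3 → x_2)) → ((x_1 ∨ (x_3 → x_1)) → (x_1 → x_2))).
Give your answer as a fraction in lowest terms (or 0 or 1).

2/3

Take x_1 = 2/3, x_2 = 0, x_3 = 0:
x_1 ↔ x_1 = 2/3 ↔ 2/3 = 1
(x_1 ↔ x_1) → x_1 = 1 → 2/3 = 2/3
x_3 ∨ x_1 = 0 ∨ 2/3 = 2/3
¬(x_3 ∨ x_1) = ¬2/3 = 1/3
((x_1 ↔ x_1) → x_1) ↔ ¬(x_3 ∨ x_1) = 2/3 ↔ 1/3 = 2/3
x_3 ∨ x_1 = 0 ∨ 2/3 = 2/3
(x_3 ∨ x_1) ↔ x_1 = 2/3 ↔ 2/3 = 1
x_3 → x_2 = 0 → 0 = 1
((x_3 ∨ x_1) ↔ x_1) ↔ (x_3 → x_2) = 1 ↔ 1 = 1
x_3 → x_1 = 0 → 2/3 = 1
x_1 ∨ (x_3 → x_1) = 2/3 ∨ 1 = 1
x_1 → x_2 = 2/3 → 0 = 1/3
(x_1 ∨ (x_3 → x_1)) → (x_1 → x_2) = 1 → 1/3 = 1/3
(((x_3 ∨ x_1) ↔ x_1) ↔ (x_3 → x_2)) → ((x_1 ∨ (x_3 → x_1)) → (x_1 → x_2)) = 1 → 1/3 = 1/3
(((x_1 ↔ x_1) → x_1) ↔ ¬(x_3 ∨ x_1)) → ((((x_3 ∨ x_1) ↔ x_1) ↔ (x_3 → x_2)) → ((x_1 ∨ (x_3 → x_1)) → (x_1 → x_2))) = 2/3 → 1/3 = 2/3
No assignment yields a value below 2/3, so this is the minimum.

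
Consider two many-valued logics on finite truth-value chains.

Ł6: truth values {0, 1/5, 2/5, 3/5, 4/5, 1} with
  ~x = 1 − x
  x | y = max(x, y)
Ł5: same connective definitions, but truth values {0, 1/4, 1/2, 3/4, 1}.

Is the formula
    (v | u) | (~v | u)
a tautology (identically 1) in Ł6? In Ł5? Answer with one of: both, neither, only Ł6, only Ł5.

neither

In Ł6: at u = 0, v = 1/5 the value is 4/5 — not a tautology.
In Ł5: at u = 0, v = 1/4 the value is 3/4 — not a tautology.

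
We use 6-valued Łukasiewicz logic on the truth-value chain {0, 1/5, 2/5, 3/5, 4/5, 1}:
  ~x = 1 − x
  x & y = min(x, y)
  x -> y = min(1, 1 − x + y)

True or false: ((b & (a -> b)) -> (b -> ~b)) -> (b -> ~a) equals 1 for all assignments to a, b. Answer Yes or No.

Counterexample: take a = 3/5, b = 3/5.
a -> b = 3/5 -> 3/5 = 1
b & (a -> b) = 3/5 & 1 = 3/5
~b = ~3/5 = 2/5
b -> ~b = 3/5 -> 2/5 = 4/5
(b & (a -> b)) -> (b -> ~b) = 3/5 -> 4/5 = 1
~a = ~3/5 = 2/5
b -> ~a = 3/5 -> 2/5 = 4/5
((b & (a -> b)) -> (b -> ~b)) -> (b -> ~a) = 1 -> 4/5 = 4/5
This gives 4/5 ≠ 1.

No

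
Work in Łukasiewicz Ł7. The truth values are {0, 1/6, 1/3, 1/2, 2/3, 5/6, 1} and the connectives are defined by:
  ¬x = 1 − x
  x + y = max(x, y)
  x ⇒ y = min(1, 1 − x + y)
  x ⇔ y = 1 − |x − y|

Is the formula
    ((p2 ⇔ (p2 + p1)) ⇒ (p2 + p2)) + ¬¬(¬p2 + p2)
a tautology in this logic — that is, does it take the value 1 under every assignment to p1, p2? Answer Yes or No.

No

Counterexample: take p1 = 0, p2 = 1/6.
p2 + p1 = 1/6 + 0 = 1/6
p2 ⇔ (p2 + p1) = 1/6 ⇔ 1/6 = 1
p2 + p2 = 1/6 + 1/6 = 1/6
(p2 ⇔ (p2 + p1)) ⇒ (p2 + p2) = 1 ⇒ 1/6 = 1/6
¬p2 = ¬1/6 = 5/6
¬p2 + p2 = 5/6 + 1/6 = 5/6
¬(¬p2 + p2) = ¬5/6 = 1/6
¬¬(¬p2 + p2) = ¬1/6 = 5/6
((p2 ⇔ (p2 + p1)) ⇒ (p2 + p2)) + ¬¬(¬p2 + p2) = 1/6 + 5/6 = 5/6
This gives 5/6 ≠ 1.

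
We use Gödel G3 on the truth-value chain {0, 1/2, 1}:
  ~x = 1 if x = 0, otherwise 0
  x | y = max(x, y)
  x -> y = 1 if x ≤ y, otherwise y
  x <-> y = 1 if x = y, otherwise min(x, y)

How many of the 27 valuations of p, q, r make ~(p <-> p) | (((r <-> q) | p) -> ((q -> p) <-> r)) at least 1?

value 1: 11 assignments (counts)
value 1/2: 5 assignments
value 0: 11 assignments
So 11 of the 27 assignments meet the threshold.

11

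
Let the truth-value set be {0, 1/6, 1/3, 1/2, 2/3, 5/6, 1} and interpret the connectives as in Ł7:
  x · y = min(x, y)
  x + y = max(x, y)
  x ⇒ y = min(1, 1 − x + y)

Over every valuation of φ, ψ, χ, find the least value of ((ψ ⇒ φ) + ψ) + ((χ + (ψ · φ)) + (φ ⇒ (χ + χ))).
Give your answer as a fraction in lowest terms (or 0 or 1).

Take φ = 1/3, ψ = 2/3, χ = 0:
ψ ⇒ φ = 2/3 ⇒ 1/3 = 2/3
(ψ ⇒ φ) + ψ = 2/3 + 2/3 = 2/3
ψ · φ = 2/3 · 1/3 = 1/3
χ + (ψ · φ) = 0 + 1/3 = 1/3
χ + χ = 0 + 0 = 0
φ ⇒ (χ + χ) = 1/3 ⇒ 0 = 2/3
(χ + (ψ · φ)) + (φ ⇒ (χ + χ)) = 1/3 + 2/3 = 2/3
((ψ ⇒ φ) + ψ) + ((χ + (ψ · φ)) + (φ ⇒ (χ + χ))) = 2/3 + 2/3 = 2/3
No assignment yields a value below 2/3, so this is the minimum.

2/3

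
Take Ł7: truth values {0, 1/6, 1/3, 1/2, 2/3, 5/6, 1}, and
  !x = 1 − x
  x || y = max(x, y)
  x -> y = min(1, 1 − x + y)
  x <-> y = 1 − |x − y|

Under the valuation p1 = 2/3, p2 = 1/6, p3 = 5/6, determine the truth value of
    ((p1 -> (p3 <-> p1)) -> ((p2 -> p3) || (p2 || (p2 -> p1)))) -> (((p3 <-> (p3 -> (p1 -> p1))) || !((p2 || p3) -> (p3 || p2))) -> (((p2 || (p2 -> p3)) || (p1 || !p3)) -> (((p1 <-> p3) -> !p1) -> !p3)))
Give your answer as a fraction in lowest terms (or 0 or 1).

p3 <-> p1 = 5/6 <-> 2/3 = 5/6
p1 -> (p3 <-> p1) = 2/3 -> 5/6 = 1
p2 -> p3 = 1/6 -> 5/6 = 1
p2 -> p1 = 1/6 -> 2/3 = 1
p2 || (p2 -> p1) = 1/6 || 1 = 1
(p2 -> p3) || (p2 || (p2 -> p1)) = 1 || 1 = 1
(p1 -> (p3 <-> p1)) -> ((p2 -> p3) || (p2 || (p2 -> p1))) = 1 -> 1 = 1
p1 -> p1 = 2/3 -> 2/3 = 1
p3 -> (p1 -> p1) = 5/6 -> 1 = 1
p3 <-> (p3 -> (p1 -> p1)) = 5/6 <-> 1 = 5/6
p2 || p3 = 1/6 || 5/6 = 5/6
p3 || p2 = 5/6 || 1/6 = 5/6
(p2 || p3) -> (p3 || p2) = 5/6 -> 5/6 = 1
!((p2 || p3) -> (p3 || p2)) = !1 = 0
(p3 <-> (p3 -> (p1 -> p1))) || !((p2 || p3) -> (p3 || p2)) = 5/6 || 0 = 5/6
p2 -> p3 = 1/6 -> 5/6 = 1
p2 || (p2 -> p3) = 1/6 || 1 = 1
!p3 = !5/6 = 1/6
p1 || !p3 = 2/3 || 1/6 = 2/3
(p2 || (p2 -> p3)) || (p1 || !p3) = 1 || 2/3 = 1
p1 <-> p3 = 2/3 <-> 5/6 = 5/6
!p1 = !2/3 = 1/3
(p1 <-> p3) -> !p1 = 5/6 -> 1/3 = 1/2
!p3 = !5/6 = 1/6
((p1 <-> p3) -> !p1) -> !p3 = 1/2 -> 1/6 = 2/3
((p2 || (p2 -> p3)) || (p1 || !p3)) -> (((p1 <-> p3) -> !p1) -> !p3) = 1 -> 2/3 = 2/3
((p3 <-> (p3 -> (p1 -> p1))) || !((p2 || p3) -> (p3 || p2))) -> (((p2 || (p2 -> p3)) || (p1 || !p3)) -> (((p1 <-> p3) -> !p1) -> !p3)) = 5/6 -> 2/3 = 5/6
((p1 -> (p3 <-> p1)) -> ((p2 -> p3) || (p2 || (p2 -> p1)))) -> (((p3 <-> (p3 -> (p1 -> p1))) || !((p2 || p3) -> (p3 || p2))) -> (((p2 || (p2 -> p3)) || (p1 || !p3)) -> (((p1 <-> p3) -> !p1) -> !p3))) = 1 -> 5/6 = 5/6

5/6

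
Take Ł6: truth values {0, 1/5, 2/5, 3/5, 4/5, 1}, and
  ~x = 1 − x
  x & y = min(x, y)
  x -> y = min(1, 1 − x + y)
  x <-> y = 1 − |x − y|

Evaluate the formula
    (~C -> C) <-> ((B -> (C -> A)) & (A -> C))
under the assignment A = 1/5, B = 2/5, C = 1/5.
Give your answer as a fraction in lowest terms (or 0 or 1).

~C = ~1/5 = 4/5
~C -> C = 4/5 -> 1/5 = 2/5
C -> A = 1/5 -> 1/5 = 1
B -> (C -> A) = 2/5 -> 1 = 1
A -> C = 1/5 -> 1/5 = 1
(B -> (C -> A)) & (A -> C) = 1 & 1 = 1
(~C -> C) <-> ((B -> (C -> A)) & (A -> C)) = 2/5 <-> 1 = 2/5

2/5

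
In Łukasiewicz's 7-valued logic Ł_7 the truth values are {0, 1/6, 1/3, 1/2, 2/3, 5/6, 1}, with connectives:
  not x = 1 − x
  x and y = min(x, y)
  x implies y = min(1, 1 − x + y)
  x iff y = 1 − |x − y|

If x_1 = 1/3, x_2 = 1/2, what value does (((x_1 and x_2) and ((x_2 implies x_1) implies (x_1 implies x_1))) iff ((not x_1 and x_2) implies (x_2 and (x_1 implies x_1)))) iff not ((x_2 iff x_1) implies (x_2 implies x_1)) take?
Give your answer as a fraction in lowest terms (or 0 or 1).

2/3

x_1 and x_2 = 1/3 and 1/2 = 1/3
x_2 implies x_1 = 1/2 implies 1/3 = 5/6
x_1 implies x_1 = 1/3 implies 1/3 = 1
(x_2 implies x_1) implies (x_1 implies x_1) = 5/6 implies 1 = 1
(x_1 and x_2) and ((x_2 implies x_1) implies (x_1 implies x_1)) = 1/3 and 1 = 1/3
not x_1 = not 1/3 = 2/3
not x_1 and x_2 = 2/3 and 1/2 = 1/2
x_1 implies x_1 = 1/3 implies 1/3 = 1
x_2 and (x_1 implies x_1) = 1/2 and 1 = 1/2
(not x_1 and x_2) implies (x_2 and (x_1 implies x_1)) = 1/2 implies 1/2 = 1
((x_1 and x_2) and ((x_2 implies x_1) implies (x_1 implies x_1))) iff ((not x_1 and x_2) implies (x_2 and (x_1 implies x_1))) = 1/3 iff 1 = 1/3
x_2 iff x_1 = 1/2 iff 1/3 = 5/6
x_2 implies x_1 = 1/2 implies 1/3 = 5/6
(x_2 iff x_1) implies (x_2 implies x_1) = 5/6 implies 5/6 = 1
not ((x_2 iff x_1) implies (x_2 implies x_1)) = not 1 = 0
(((x_1 and x_2) and ((x_2 implies x_1) implies (x_1 implies x_1))) iff ((not x_1 and x_2) implies (x_2 and (x_1 implies x_1)))) iff not ((x_2 iff x_1) implies (x_2 implies x_1)) = 1/3 iff 0 = 2/3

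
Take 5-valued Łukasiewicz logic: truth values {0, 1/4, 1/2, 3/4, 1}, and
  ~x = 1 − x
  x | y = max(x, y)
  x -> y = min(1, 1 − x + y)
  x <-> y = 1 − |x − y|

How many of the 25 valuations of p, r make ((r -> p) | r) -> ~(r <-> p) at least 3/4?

value 1: 4 assignments (counts)
value 3/4: 4 assignments (counts)
value 1/2: 7 assignments
value 1/4: 5 assignments
value 0: 5 assignments
So 8 of the 25 assignments meet the threshold.

8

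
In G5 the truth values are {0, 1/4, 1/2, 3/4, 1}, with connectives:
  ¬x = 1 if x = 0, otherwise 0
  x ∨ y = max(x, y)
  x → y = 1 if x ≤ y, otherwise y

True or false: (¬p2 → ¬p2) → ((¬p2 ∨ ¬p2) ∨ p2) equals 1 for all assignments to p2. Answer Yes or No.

Counterexample: take p2 = 1/4.
¬p2 = ¬1/4 = 0
¬p2 = ¬1/4 = 0
¬p2 → ¬p2 = 0 → 0 = 1
¬p2 = ¬1/4 = 0
¬p2 = ¬1/4 = 0
¬p2 ∨ ¬p2 = 0 ∨ 0 = 0
(¬p2 ∨ ¬p2) ∨ p2 = 0 ∨ 1/4 = 1/4
(¬p2 → ¬p2) → ((¬p2 ∨ ¬p2) ∨ p2) = 1 → 1/4 = 1/4
This gives 1/4 ≠ 1.

No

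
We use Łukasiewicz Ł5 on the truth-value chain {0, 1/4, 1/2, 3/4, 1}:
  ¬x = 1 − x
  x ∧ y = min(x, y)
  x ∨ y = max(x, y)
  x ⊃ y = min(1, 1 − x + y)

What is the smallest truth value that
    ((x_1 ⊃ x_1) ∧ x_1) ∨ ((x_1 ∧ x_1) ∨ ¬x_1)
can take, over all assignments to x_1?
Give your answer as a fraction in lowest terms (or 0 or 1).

Take x_1 = 1/2:
x_1 ⊃ x_1 = 1/2 ⊃ 1/2 = 1
(x_1 ⊃ x_1) ∧ x_1 = 1 ∧ 1/2 = 1/2
x_1 ∧ x_1 = 1/2 ∧ 1/2 = 1/2
¬x_1 = ¬1/2 = 1/2
(x_1 ∧ x_1) ∨ ¬x_1 = 1/2 ∨ 1/2 = 1/2
((x_1 ⊃ x_1) ∧ x_1) ∨ ((x_1 ∧ x_1) ∨ ¬x_1) = 1/2 ∨ 1/2 = 1/2
No assignment yields a value below 1/2, so this is the minimum.

1/2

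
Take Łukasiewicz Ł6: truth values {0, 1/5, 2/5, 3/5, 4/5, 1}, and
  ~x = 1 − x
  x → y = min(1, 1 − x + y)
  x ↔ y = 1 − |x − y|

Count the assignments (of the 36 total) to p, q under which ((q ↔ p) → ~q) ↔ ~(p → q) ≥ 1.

2

value 1: 2 assignments (counts)
value 4/5: 5 assignments
value 3/5: 8 assignments
value 2/5: 8 assignments
value 1/5: 7 assignments
value 0: 6 assignments
So 2 of the 36 assignments meet the threshold.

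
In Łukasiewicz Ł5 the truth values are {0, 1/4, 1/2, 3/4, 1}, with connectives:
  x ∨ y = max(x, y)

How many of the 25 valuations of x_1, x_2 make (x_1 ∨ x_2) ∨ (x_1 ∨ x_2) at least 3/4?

value 1: 9 assignments (counts)
value 3/4: 7 assignments (counts)
value 1/2: 5 assignments
value 1/4: 3 assignments
value 0: 1 assignment
So 16 of the 25 assignments meet the threshold.

16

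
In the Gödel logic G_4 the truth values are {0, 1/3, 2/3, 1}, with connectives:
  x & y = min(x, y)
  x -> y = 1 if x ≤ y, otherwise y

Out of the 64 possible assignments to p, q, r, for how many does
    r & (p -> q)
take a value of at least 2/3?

22

value 1: 10 assignments (counts)
value 2/3: 12 assignments (counts)
value 1/3: 17 assignments
value 0: 25 assignments
So 22 of the 64 assignments meet the threshold.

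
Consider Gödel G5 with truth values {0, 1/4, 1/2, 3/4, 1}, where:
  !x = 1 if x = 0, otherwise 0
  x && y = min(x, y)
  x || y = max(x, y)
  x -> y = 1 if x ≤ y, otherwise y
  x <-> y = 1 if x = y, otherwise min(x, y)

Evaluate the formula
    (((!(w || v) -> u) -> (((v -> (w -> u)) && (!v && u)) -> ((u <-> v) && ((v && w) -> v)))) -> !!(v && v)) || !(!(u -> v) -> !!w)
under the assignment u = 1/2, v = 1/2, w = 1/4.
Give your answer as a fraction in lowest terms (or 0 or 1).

1

w || v = 1/4 || 1/2 = 1/2
!(w || v) = !1/2 = 0
!(w || v) -> u = 0 -> 1/2 = 1
w -> u = 1/4 -> 1/2 = 1
v -> (w -> u) = 1/2 -> 1 = 1
!v = !1/2 = 0
!v && u = 0 && 1/2 = 0
(v -> (w -> u)) && (!v && u) = 1 && 0 = 0
u <-> v = 1/2 <-> 1/2 = 1
v && w = 1/2 && 1/4 = 1/4
(v && w) -> v = 1/4 -> 1/2 = 1
(u <-> v) && ((v && w) -> v) = 1 && 1 = 1
((v -> (w -> u)) && (!v && u)) -> ((u <-> v) && ((v && w) -> v)) = 0 -> 1 = 1
(!(w || v) -> u) -> (((v -> (w -> u)) && (!v && u)) -> ((u <-> v) && ((v && w) -> v))) = 1 -> 1 = 1
v && v = 1/2 && 1/2 = 1/2
!(v && v) = !1/2 = 0
!!(v && v) = !0 = 1
((!(w || v) -> u) -> (((v -> (w -> u)) && (!v && u)) -> ((u <-> v) && ((v && w) -> v)))) -> !!(v && v) = 1 -> 1 = 1
u -> v = 1/2 -> 1/2 = 1
!(u -> v) = !1 = 0
!w = !1/4 = 0
!!w = !0 = 1
!(u -> v) -> !!w = 0 -> 1 = 1
!(!(u -> v) -> !!w) = !1 = 0
(((!(w || v) -> u) -> (((v -> (w -> u)) && (!v && u)) -> ((u <-> v) && ((v && w) -> v)))) -> !!(v && v)) || !(!(u -> v) -> !!w) = 1 || 0 = 1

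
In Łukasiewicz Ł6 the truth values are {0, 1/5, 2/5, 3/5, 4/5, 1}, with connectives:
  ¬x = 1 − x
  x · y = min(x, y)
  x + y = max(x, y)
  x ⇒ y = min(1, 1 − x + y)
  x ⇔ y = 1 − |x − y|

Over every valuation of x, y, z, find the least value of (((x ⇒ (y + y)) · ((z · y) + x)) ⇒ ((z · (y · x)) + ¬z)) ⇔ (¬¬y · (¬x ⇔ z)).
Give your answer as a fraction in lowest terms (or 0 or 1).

Take x = 0, y = 0, z = 0:
y + y = 0 + 0 = 0
x ⇒ (y + y) = 0 ⇒ 0 = 1
z · y = 0 · 0 = 0
(z · y) + x = 0 + 0 = 0
(x ⇒ (y + y)) · ((z · y) + x) = 1 · 0 = 0
y · x = 0 · 0 = 0
z · (y · x) = 0 · 0 = 0
¬z = ¬0 = 1
(z · (y · x)) + ¬z = 0 + 1 = 1
((x ⇒ (y + y)) · ((z · y) + x)) ⇒ ((z · (y · x)) + ¬z) = 0 ⇒ 1 = 1
¬y = ¬0 = 1
¬¬y = ¬1 = 0
¬x = ¬0 = 1
¬x ⇔ z = 1 ⇔ 0 = 0
¬¬y · (¬x ⇔ z) = 0 · 0 = 0
(((x ⇒ (y + y)) · ((z · y) + x)) ⇒ ((z · (y · x)) + ¬z)) ⇔ (¬¬y · (¬x ⇔ z)) = 1 ⇔ 0 = 0
No assignment yields a value below 0, so this is the minimum.

0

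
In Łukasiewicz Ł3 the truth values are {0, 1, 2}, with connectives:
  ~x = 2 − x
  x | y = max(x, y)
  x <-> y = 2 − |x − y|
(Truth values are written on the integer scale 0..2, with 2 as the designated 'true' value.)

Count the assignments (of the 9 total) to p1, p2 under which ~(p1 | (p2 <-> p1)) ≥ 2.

1

p1 = 0, p2 = 0 ↦ 0  <
p1 = 0, p2 = 1 ↦ 1  <
p1 = 0, p2 = 2 ↦ 2  ≥
p1 = 1, p2 = 0 ↦ 1  <
p1 = 1, p2 = 1 ↦ 0  <
p1 = 1, p2 = 2 ↦ 1  <
p1 = 2, p2 = 0 ↦ 0  <
p1 = 2, p2 = 1 ↦ 0  <
p1 = 2, p2 = 2 ↦ 0  <
So 1 of the 9 assignments meets the threshold.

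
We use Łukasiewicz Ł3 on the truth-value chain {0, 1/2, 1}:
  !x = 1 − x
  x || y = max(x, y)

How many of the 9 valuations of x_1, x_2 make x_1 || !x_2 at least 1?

x_1 = 0, x_2 = 0 ↦ 1  ≥
x_1 = 0, x_2 = 1/2 ↦ 1/2  <
x_1 = 0, x_2 = 1 ↦ 0  <
x_1 = 1/2, x_2 = 0 ↦ 1  ≥
x_1 = 1/2, x_2 = 1/2 ↦ 1/2  <
x_1 = 1/2, x_2 = 1 ↦ 1/2  <
x_1 = 1, x_2 = 0 ↦ 1  ≥
x_1 = 1, x_2 = 1/2 ↦ 1  ≥
x_1 = 1, x_2 = 1 ↦ 1  ≥
So 5 of the 9 assignments meet the threshold.

5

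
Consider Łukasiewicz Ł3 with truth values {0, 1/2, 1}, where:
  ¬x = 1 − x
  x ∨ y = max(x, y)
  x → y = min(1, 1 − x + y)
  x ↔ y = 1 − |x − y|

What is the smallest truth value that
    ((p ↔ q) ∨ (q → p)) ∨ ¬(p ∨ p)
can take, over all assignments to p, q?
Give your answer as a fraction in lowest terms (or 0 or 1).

Take p = 1/2, q = 1:
p ↔ q = 1/2 ↔ 1 = 1/2
q → p = 1 → 1/2 = 1/2
(p ↔ q) ∨ (q → p) = 1/2 ∨ 1/2 = 1/2
p ∨ p = 1/2 ∨ 1/2 = 1/2
¬(p ∨ p) = ¬1/2 = 1/2
((p ↔ q) ∨ (q → p)) ∨ ¬(p ∨ p) = 1/2 ∨ 1/2 = 1/2
No assignment yields a value below 1/2, so this is the minimum.

1/2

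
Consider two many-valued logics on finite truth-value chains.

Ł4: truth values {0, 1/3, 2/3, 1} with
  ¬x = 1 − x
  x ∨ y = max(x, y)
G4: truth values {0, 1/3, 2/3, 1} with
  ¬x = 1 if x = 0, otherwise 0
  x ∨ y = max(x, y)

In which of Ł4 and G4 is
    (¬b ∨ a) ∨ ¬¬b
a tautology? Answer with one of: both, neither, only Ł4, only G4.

only G4

In Ł4: at a = 0, b = 1/3 the value is 2/3 — not a tautology.
In G4: every assignment gives 1 — tautology.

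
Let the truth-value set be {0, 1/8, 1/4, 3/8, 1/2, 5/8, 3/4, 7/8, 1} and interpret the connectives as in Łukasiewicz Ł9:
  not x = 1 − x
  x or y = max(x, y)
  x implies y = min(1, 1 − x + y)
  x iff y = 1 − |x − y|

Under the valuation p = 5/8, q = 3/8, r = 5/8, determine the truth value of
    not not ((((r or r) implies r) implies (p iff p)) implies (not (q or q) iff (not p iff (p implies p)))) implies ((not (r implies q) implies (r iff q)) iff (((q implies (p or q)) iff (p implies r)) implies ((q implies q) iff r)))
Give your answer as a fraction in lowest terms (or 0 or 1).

r or r = 5/8 or 5/8 = 5/8
(r or r) implies r = 5/8 implies 5/8 = 1
p iff p = 5/8 iff 5/8 = 1
((r or r) implies r) implies (p iff p) = 1 implies 1 = 1
q or q = 3/8 or 3/8 = 3/8
not (q or q) = not 3/8 = 5/8
not p = not 5/8 = 3/8
p implies p = 5/8 implies 5/8 = 1
not p iff (p implies p) = 3/8 iff 1 = 3/8
not (q or q) iff (not p iff (p implies p)) = 5/8 iff 3/8 = 3/4
(((r or r) implies r) implies (p iff p)) implies (not (q or q) iff (not p iff (p implies p))) = 1 implies 3/4 = 3/4
not ((((r or r) implies r) implies (p iff p)) implies (not (q or q) iff (not p iff (p implies p)))) = not 3/4 = 1/4
not not ((((r or r) implies r) implies (p iff p)) implies (not (q or q) iff (not p iff (p implies p)))) = not 1/4 = 3/4
r implies q = 5/8 implies 3/8 = 3/4
not (r implies q) = not 3/4 = 1/4
r iff q = 5/8 iff 3/8 = 3/4
not (r implies q) implies (r iff q) = 1/4 implies 3/4 = 1
p or q = 5/8 or 3/8 = 5/8
q implies (p or q) = 3/8 implies 5/8 = 1
p implies r = 5/8 implies 5/8 = 1
(q implies (p or q)) iff (p implies r) = 1 iff 1 = 1
q implies q = 3/8 implies 3/8 = 1
(q implies q) iff r = 1 iff 5/8 = 5/8
((q implies (p or q)) iff (p implies r)) implies ((q implies q) iff r) = 1 implies 5/8 = 5/8
(not (r implies q) implies (r iff q)) iff (((q implies (p or q)) iff (p implies r)) implies ((q implies q) iff r)) = 1 iff 5/8 = 5/8
not not ((((r or r) implies r) implies (p iff p)) implies (not (q or q) iff (not p iff (p implies p)))) implies ((not (r implies q) implies (r iff q)) iff (((q implies (p or q)) iff (p implies r)) implies ((q implies q) iff r))) = 3/4 implies 5/8 = 7/8

7/8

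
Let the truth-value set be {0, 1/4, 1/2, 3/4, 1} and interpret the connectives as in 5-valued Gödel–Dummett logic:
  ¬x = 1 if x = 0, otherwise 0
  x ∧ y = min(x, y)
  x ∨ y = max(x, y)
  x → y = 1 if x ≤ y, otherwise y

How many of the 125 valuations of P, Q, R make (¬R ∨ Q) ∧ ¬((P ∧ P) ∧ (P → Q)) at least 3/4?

17

value 1: 13 assignments (counts)
value 3/4: 4 assignments (counts)
value 1/2: 4 assignments
value 1/4: 4 assignments
value 0: 100 assignments
So 17 of the 125 assignments meet the threshold.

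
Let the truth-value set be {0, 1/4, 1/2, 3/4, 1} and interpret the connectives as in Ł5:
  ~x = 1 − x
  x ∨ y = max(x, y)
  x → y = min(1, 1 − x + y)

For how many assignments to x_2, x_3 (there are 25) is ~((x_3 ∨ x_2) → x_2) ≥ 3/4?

value 1: 1 assignment (counts)
value 3/4: 2 assignments (counts)
value 1/2: 3 assignments
value 1/4: 4 assignments
value 0: 15 assignments
So 3 of the 25 assignments meet the threshold.

3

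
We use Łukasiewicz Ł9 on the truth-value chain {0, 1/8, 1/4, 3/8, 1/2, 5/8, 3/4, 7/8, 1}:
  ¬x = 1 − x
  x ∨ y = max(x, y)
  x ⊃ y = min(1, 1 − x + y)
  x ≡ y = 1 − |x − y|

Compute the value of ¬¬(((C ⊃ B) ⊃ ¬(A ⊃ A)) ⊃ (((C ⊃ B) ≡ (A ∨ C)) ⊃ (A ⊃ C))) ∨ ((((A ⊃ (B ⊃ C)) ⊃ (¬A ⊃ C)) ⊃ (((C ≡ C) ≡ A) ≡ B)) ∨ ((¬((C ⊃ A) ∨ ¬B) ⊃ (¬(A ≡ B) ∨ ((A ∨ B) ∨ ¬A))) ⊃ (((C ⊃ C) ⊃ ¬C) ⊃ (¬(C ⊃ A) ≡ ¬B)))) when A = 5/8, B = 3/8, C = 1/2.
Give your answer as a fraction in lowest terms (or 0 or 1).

C ⊃ B = 1/2 ⊃ 3/8 = 7/8
A ⊃ A = 5/8 ⊃ 5/8 = 1
¬(A ⊃ A) = ¬1 = 0
(C ⊃ B) ⊃ ¬(A ⊃ A) = 7/8 ⊃ 0 = 1/8
C ⊃ B = 1/2 ⊃ 3/8 = 7/8
A ∨ C = 5/8 ∨ 1/2 = 5/8
(C ⊃ B) ≡ (A ∨ C) = 7/8 ≡ 5/8 = 3/4
A ⊃ C = 5/8 ⊃ 1/2 = 7/8
((C ⊃ B) ≡ (A ∨ C)) ⊃ (A ⊃ C) = 3/4 ⊃ 7/8 = 1
((C ⊃ B) ⊃ ¬(A ⊃ A)) ⊃ (((C ⊃ B) ≡ (A ∨ C)) ⊃ (A ⊃ C)) = 1/8 ⊃ 1 = 1
¬(((C ⊃ B) ⊃ ¬(A ⊃ A)) ⊃ (((C ⊃ B) ≡ (A ∨ C)) ⊃ (A ⊃ C))) = ¬1 = 0
¬¬(((C ⊃ B) ⊃ ¬(A ⊃ A)) ⊃ (((C ⊃ B) ≡ (A ∨ C)) ⊃ (A ⊃ C))) = ¬0 = 1
B ⊃ C = 3/8 ⊃ 1/2 = 1
A ⊃ (B ⊃ C) = 5/8 ⊃ 1 = 1
¬A = ¬5/8 = 3/8
¬A ⊃ C = 3/8 ⊃ 1/2 = 1
(A ⊃ (B ⊃ C)) ⊃ (¬A ⊃ C) = 1 ⊃ 1 = 1
C ≡ C = 1/2 ≡ 1/2 = 1
(C ≡ C) ≡ A = 1 ≡ 5/8 = 5/8
((C ≡ C) ≡ A) ≡ B = 5/8 ≡ 3/8 = 3/4
((A ⊃ (B ⊃ C)) ⊃ (¬A ⊃ C)) ⊃ (((C ≡ C) ≡ A) ≡ B) = 1 ⊃ 3/4 = 3/4
C ⊃ A = 1/2 ⊃ 5/8 = 1
¬B = ¬3/8 = 5/8
(C ⊃ A) ∨ ¬B = 1 ∨ 5/8 = 1
¬((C ⊃ A) ∨ ¬B) = ¬1 = 0
A ≡ B = 5/8 ≡ 3/8 = 3/4
¬(A ≡ B) = ¬3/4 = 1/4
A ∨ B = 5/8 ∨ 3/8 = 5/8
¬A = ¬5/8 = 3/8
(A ∨ B) ∨ ¬A = 5/8 ∨ 3/8 = 5/8
¬(A ≡ B) ∨ ((A ∨ B) ∨ ¬A) = 1/4 ∨ 5/8 = 5/8
¬((C ⊃ A) ∨ ¬B) ⊃ (¬(A ≡ B) ∨ ((A ∨ B) ∨ ¬A)) = 0 ⊃ 5/8 = 1
C ⊃ C = 1/2 ⊃ 1/2 = 1
¬C = ¬1/2 = 1/2
(C ⊃ C) ⊃ ¬C = 1 ⊃ 1/2 = 1/2
C ⊃ A = 1/2 ⊃ 5/8 = 1
¬(C ⊃ A) = ¬1 = 0
¬B = ¬3/8 = 5/8
¬(C ⊃ A) ≡ ¬B = 0 ≡ 5/8 = 3/8
((C ⊃ C) ⊃ ¬C) ⊃ (¬(C ⊃ A) ≡ ¬B) = 1/2 ⊃ 3/8 = 7/8
(¬((C ⊃ A) ∨ ¬B) ⊃ (¬(A ≡ B) ∨ ((A ∨ B) ∨ ¬A))) ⊃ (((C ⊃ C) ⊃ ¬C) ⊃ (¬(C ⊃ A) ≡ ¬B)) = 1 ⊃ 7/8 = 7/8
(((A ⊃ (B ⊃ C)) ⊃ (¬A ⊃ C)) ⊃ (((C ≡ C) ≡ A) ≡ B)) ∨ ((¬((C ⊃ A) ∨ ¬B) ⊃ (¬(A ≡ B) ∨ ((A ∨ B) ∨ ¬A))) ⊃ (((C ⊃ C) ⊃ ¬C) ⊃ (¬(C ⊃ A) ≡ ¬B))) = 3/4 ∨ 7/8 = 7/8
¬¬(((C ⊃ B) ⊃ ¬(A ⊃ A)) ⊃ (((C ⊃ B) ≡ (A ∨ C)) ⊃ (A ⊃ C))) ∨ ((((A ⊃ (B ⊃ C)) ⊃ (¬A ⊃ C)) ⊃ (((C ≡ C) ≡ A) ≡ B)) ∨ ((¬((C ⊃ A) ∨ ¬B) ⊃ (¬(A ≡ B) ∨ ((A ∨ B) ∨ ¬A))) ⊃ (((C ⊃ C) ⊃ ¬C) ⊃ (¬(C ⊃ A) ≡ ¬B)))) = 1 ∨ 7/8 = 1

1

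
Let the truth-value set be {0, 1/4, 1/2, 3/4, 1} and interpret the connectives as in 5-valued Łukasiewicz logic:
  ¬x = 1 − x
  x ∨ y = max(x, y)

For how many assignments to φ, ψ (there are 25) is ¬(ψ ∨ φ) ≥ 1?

1

value 1: 1 assignment (counts)
value 3/4: 3 assignments
value 1/2: 5 assignments
value 1/4: 7 assignments
value 0: 9 assignments
So 1 of the 25 assignments meets the threshold.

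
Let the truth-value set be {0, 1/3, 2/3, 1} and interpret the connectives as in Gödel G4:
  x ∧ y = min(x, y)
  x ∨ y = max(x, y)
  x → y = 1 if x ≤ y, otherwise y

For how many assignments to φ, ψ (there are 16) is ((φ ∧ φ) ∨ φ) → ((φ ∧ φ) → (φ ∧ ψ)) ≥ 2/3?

φ = 0, ψ = 0 ↦ 1  ≥
φ = 0, ψ = 1/3 ↦ 1  ≥
φ = 0, ψ = 2/3 ↦ 1  ≥
φ = 0, ψ = 1 ↦ 1  ≥
φ = 1/3, ψ = 0 ↦ 0  <
φ = 1/3, ψ = 1/3 ↦ 1  ≥
φ = 1/3, ψ = 2/3 ↦ 1  ≥
φ = 1/3, ψ = 1 ↦ 1  ≥
φ = 2/3, ψ = 0 ↦ 0  <
φ = 2/3, ψ = 1/3 ↦ 1/3  <
φ = 2/3, ψ = 2/3 ↦ 1  ≥
φ = 2/3, ψ = 1 ↦ 1  ≥
φ = 1, ψ = 0 ↦ 0  <
φ = 1, ψ = 1/3 ↦ 1/3  <
φ = 1, ψ = 2/3 ↦ 2/3  ≥
φ = 1, ψ = 1 ↦ 1  ≥
So 11 of the 16 assignments meet the threshold.

11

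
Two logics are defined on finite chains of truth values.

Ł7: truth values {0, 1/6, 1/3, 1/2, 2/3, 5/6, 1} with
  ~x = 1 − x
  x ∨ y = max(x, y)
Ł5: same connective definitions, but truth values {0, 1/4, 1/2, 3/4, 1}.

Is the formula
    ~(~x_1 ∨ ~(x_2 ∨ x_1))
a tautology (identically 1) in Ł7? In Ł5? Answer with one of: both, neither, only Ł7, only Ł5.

neither

In Ł7: at x_1 = 0, x_2 = 0 the value is 0 — not a tautology.
In Ł5: at x_1 = 0, x_2 = 0 the value is 0 — not a tautology.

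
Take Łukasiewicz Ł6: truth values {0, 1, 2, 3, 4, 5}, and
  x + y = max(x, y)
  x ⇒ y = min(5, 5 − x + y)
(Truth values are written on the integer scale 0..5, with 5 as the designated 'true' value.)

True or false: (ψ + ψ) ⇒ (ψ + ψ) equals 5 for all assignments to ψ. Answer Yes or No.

ψ = 0 ↦ 5
ψ = 1 ↦ 5
ψ = 2 ↦ 5
ψ = 3 ↦ 5
ψ = 4 ↦ 5
ψ = 5 ↦ 5
Every assignment gives a value ≥ 5.

Yes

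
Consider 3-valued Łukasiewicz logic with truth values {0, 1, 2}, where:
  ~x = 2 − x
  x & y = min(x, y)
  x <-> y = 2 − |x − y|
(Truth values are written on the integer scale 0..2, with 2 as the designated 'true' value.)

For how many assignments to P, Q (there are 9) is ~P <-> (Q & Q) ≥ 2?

P = 0, Q = 0 ↦ 0  <
P = 0, Q = 1 ↦ 1  <
P = 0, Q = 2 ↦ 2  ≥
P = 1, Q = 0 ↦ 1  <
P = 1, Q = 1 ↦ 2  ≥
P = 1, Q = 2 ↦ 1  <
P = 2, Q = 0 ↦ 2  ≥
P = 2, Q = 1 ↦ 1  <
P = 2, Q = 2 ↦ 0  <
So 3 of the 9 assignments meet the threshold.

3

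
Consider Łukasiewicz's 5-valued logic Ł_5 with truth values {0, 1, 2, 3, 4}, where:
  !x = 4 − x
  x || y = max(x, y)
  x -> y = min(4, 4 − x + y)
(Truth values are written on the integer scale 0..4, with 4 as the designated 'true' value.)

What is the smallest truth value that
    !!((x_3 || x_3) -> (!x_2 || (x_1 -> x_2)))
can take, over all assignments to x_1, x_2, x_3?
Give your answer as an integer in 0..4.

2

Take x_1 = 4, x_2 = 2, x_3 = 4:
x_3 || x_3 = 4 || 4 = 4
!x_2 = !2 = 2
x_1 -> x_2 = 4 -> 2 = 2
!x_2 || (x_1 -> x_2) = 2 || 2 = 2
(x_3 || x_3) -> (!x_2 || (x_1 -> x_2)) = 4 -> 2 = 2
!((x_3 || x_3) -> (!x_2 || (x_1 -> x_2))) = !2 = 2
!!((x_3 || x_3) -> (!x_2 || (x_1 -> x_2))) = !2 = 2
No assignment yields a value below 2, so this is the minimum.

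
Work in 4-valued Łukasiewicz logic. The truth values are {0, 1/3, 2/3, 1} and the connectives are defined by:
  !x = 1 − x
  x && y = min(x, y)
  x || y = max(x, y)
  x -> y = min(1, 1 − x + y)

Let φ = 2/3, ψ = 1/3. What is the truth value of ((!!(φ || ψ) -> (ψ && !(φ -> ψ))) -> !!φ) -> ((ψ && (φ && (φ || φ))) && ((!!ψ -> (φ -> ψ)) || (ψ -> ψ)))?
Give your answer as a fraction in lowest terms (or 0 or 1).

φ || ψ = 2/3 || 1/3 = 2/3
!(φ || ψ) = !2/3 = 1/3
!!(φ || ψ) = !1/3 = 2/3
φ -> ψ = 2/3 -> 1/3 = 2/3
!(φ -> ψ) = !2/3 = 1/3
ψ && !(φ -> ψ) = 1/3 && 1/3 = 1/3
!!(φ || ψ) -> (ψ && !(φ -> ψ)) = 2/3 -> 1/3 = 2/3
!φ = !2/3 = 1/3
!!φ = !1/3 = 2/3
(!!(φ || ψ) -> (ψ && !(φ -> ψ))) -> !!φ = 2/3 -> 2/3 = 1
φ || φ = 2/3 || 2/3 = 2/3
φ && (φ || φ) = 2/3 && 2/3 = 2/3
ψ && (φ && (φ || φ)) = 1/3 && 2/3 = 1/3
!ψ = !1/3 = 2/3
!!ψ = !2/3 = 1/3
φ -> ψ = 2/3 -> 1/3 = 2/3
!!ψ -> (φ -> ψ) = 1/3 -> 2/3 = 1
ψ -> ψ = 1/3 -> 1/3 = 1
(!!ψ -> (φ -> ψ)) || (ψ -> ψ) = 1 || 1 = 1
(ψ && (φ && (φ || φ))) && ((!!ψ -> (φ -> ψ)) || (ψ -> ψ)) = 1/3 && 1 = 1/3
((!!(φ || ψ) -> (ψ && !(φ -> ψ))) -> !!φ) -> ((ψ && (φ && (φ || φ))) && ((!!ψ -> (φ -> ψ)) || (ψ -> ψ))) = 1 -> 1/3 = 1/3

1/3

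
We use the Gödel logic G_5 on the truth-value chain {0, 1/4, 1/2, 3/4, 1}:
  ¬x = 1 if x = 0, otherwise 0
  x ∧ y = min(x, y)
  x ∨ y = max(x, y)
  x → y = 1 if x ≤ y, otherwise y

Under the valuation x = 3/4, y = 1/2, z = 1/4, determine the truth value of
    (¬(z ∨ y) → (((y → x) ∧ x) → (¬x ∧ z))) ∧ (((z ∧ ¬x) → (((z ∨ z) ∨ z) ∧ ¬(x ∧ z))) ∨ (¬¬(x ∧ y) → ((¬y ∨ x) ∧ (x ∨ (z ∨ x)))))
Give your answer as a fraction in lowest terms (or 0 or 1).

z ∨ y = 1/4 ∨ 1/2 = 1/2
¬(z ∨ y) = ¬1/2 = 0
y → x = 1/2 → 3/4 = 1
(y → x) ∧ x = 1 ∧ 3/4 = 3/4
¬x = ¬3/4 = 0
¬x ∧ z = 0 ∧ 1/4 = 0
((y → x) ∧ x) → (¬x ∧ z) = 3/4 → 0 = 0
¬(z ∨ y) → (((y → x) ∧ x) → (¬x ∧ z)) = 0 → 0 = 1
¬x = ¬3/4 = 0
z ∧ ¬x = 1/4 ∧ 0 = 0
z ∨ z = 1/4 ∨ 1/4 = 1/4
(z ∨ z) ∨ z = 1/4 ∨ 1/4 = 1/4
x ∧ z = 3/4 ∧ 1/4 = 1/4
¬(x ∧ z) = ¬1/4 = 0
((z ∨ z) ∨ z) ∧ ¬(x ∧ z) = 1/4 ∧ 0 = 0
(z ∧ ¬x) → (((z ∨ z) ∨ z) ∧ ¬(x ∧ z)) = 0 → 0 = 1
x ∧ y = 3/4 ∧ 1/2 = 1/2
¬(x ∧ y) = ¬1/2 = 0
¬¬(x ∧ y) = ¬0 = 1
¬y = ¬1/2 = 0
¬y ∨ x = 0 ∨ 3/4 = 3/4
z ∨ x = 1/4 ∨ 3/4 = 3/4
x ∨ (z ∨ x) = 3/4 ∨ 3/4 = 3/4
(¬y ∨ x) ∧ (x ∨ (z ∨ x)) = 3/4 ∧ 3/4 = 3/4
¬¬(x ∧ y) → ((¬y ∨ x) ∧ (x ∨ (z ∨ x))) = 1 → 3/4 = 3/4
((z ∧ ¬x) → (((z ∨ z) ∨ z) ∧ ¬(x ∧ z))) ∨ (¬¬(x ∧ y) → ((¬y ∨ x) ∧ (x ∨ (z ∨ x)))) = 1 ∨ 3/4 = 1
(¬(z ∨ y) → (((y → x) ∧ x) → (¬x ∧ z))) ∧ (((z ∧ ¬x) → (((z ∨ z) ∨ z) ∧ ¬(x ∧ z))) ∨ (¬¬(x ∧ y) → ((¬y ∨ x) ∧ (x ∨ (z ∨ x))))) = 1 ∧ 1 = 1

1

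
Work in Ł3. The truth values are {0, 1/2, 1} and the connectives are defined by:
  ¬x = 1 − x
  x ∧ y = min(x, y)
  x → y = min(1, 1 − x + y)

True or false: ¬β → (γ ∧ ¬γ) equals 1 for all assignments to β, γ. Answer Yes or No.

Counterexample: take β = 0, γ = 0.
¬β = ¬0 = 1
¬γ = ¬0 = 1
γ ∧ ¬γ = 0 ∧ 1 = 0
¬β → (γ ∧ ¬γ) = 1 → 0 = 0
This gives 0 ≠ 1.

No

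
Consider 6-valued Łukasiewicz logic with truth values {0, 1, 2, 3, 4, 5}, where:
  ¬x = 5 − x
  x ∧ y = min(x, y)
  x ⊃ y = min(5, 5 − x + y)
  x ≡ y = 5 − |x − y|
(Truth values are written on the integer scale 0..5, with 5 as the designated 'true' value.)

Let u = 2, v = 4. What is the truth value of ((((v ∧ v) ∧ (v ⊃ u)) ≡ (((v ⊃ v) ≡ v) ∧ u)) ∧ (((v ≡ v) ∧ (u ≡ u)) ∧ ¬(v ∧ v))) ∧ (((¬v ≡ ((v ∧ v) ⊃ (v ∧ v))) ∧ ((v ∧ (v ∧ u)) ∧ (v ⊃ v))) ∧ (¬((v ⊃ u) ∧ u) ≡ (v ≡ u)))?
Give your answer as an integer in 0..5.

v ∧ v = 4 ∧ 4 = 4
v ⊃ u = 4 ⊃ 2 = 3
(v ∧ v) ∧ (v ⊃ u) = 4 ∧ 3 = 3
v ⊃ v = 4 ⊃ 4 = 5
(v ⊃ v) ≡ v = 5 ≡ 4 = 4
((v ⊃ v) ≡ v) ∧ u = 4 ∧ 2 = 2
((v ∧ v) ∧ (v ⊃ u)) ≡ (((v ⊃ v) ≡ v) ∧ u) = 3 ≡ 2 = 4
v ≡ v = 4 ≡ 4 = 5
u ≡ u = 2 ≡ 2 = 5
(v ≡ v) ∧ (u ≡ u) = 5 ∧ 5 = 5
v ∧ v = 4 ∧ 4 = 4
¬(v ∧ v) = ¬4 = 1
((v ≡ v) ∧ (u ≡ u)) ∧ ¬(v ∧ v) = 5 ∧ 1 = 1
(((v ∧ v) ∧ (v ⊃ u)) ≡ (((v ⊃ v) ≡ v) ∧ u)) ∧ (((v ≡ v) ∧ (u ≡ u)) ∧ ¬(v ∧ v)) = 4 ∧ 1 = 1
¬v = ¬4 = 1
v ∧ v = 4 ∧ 4 = 4
v ∧ v = 4 ∧ 4 = 4
(v ∧ v) ⊃ (v ∧ v) = 4 ⊃ 4 = 5
¬v ≡ ((v ∧ v) ⊃ (v ∧ v)) = 1 ≡ 5 = 1
v ∧ u = 4 ∧ 2 = 2
v ∧ (v ∧ u) = 4 ∧ 2 = 2
v ⊃ v = 4 ⊃ 4 = 5
(v ∧ (v ∧ u)) ∧ (v ⊃ v) = 2 ∧ 5 = 2
(¬v ≡ ((v ∧ v) ⊃ (v ∧ v))) ∧ ((v ∧ (v ∧ u)) ∧ (v ⊃ v)) = 1 ∧ 2 = 1
v ⊃ u = 4 ⊃ 2 = 3
(v ⊃ u) ∧ u = 3 ∧ 2 = 2
¬((v ⊃ u) ∧ u) = ¬2 = 3
v ≡ u = 4 ≡ 2 = 3
¬((v ⊃ u) ∧ u) ≡ (v ≡ u) = 3 ≡ 3 = 5
((¬v ≡ ((v ∧ v) ⊃ (v ∧ v))) ∧ ((v ∧ (v ∧ u)) ∧ (v ⊃ v))) ∧ (¬((v ⊃ u) ∧ u) ≡ (v ≡ u)) = 1 ∧ 5 = 1
((((v ∧ v) ∧ (v ⊃ u)) ≡ (((v ⊃ v) ≡ v) ∧ u)) ∧ (((v ≡ v) ∧ (u ≡ u)) ∧ ¬(v ∧ v))) ∧ (((¬v ≡ ((v ∧ v) ⊃ (v ∧ v))) ∧ ((v ∧ (v ∧ u)) ∧ (v ⊃ v))) ∧ (¬((v ⊃ u) ∧ u) ≡ (v ≡ u))) = 1 ∧ 1 = 1

1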